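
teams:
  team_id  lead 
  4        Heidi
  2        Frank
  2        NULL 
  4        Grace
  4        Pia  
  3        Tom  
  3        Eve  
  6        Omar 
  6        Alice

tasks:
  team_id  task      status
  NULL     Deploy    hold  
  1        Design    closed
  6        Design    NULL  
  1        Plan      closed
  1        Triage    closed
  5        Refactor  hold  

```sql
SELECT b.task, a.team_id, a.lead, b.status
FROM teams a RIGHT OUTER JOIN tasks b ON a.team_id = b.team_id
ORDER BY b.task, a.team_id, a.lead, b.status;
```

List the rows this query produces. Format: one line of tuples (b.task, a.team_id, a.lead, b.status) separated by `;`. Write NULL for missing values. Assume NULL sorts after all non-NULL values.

RIGHT JOIN keeps every row from `tasks`; unmatched rows get NULL for `teams`'s columns.
Matching on a.team_id = b.team_id. A NULL in a compared column never satisfies the condition.
Matched pairs: 2; unmatched b rows kept: 5.

(Deploy, NULL, NULL, hold); (Design, 6, Alice, NULL); (Design, 6, Omar, NULL); (Design, NULL, NULL, closed); (Plan, NULL, NULL, closed); (Refactor, NULL, NULL, hold); (Triage, NULL, NULL, closed)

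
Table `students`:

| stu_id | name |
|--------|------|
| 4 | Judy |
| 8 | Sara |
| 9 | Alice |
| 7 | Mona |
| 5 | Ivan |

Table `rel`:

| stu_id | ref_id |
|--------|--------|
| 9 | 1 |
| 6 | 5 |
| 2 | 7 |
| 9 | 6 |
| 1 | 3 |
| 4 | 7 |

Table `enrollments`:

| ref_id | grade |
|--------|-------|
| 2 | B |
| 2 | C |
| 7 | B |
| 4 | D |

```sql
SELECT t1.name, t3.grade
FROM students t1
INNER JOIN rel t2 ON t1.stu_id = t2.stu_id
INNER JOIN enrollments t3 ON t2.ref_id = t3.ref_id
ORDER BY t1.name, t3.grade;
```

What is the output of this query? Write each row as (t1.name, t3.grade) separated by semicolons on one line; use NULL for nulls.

(Judy, B)

Joins associate left-to-right: students INNER JOIN rel on stu_id gives 3 intermediate row(s).
Then INNER JOIN `enrollments t3` on ref_id: keep only rows whose t2.ref_id appears in t3.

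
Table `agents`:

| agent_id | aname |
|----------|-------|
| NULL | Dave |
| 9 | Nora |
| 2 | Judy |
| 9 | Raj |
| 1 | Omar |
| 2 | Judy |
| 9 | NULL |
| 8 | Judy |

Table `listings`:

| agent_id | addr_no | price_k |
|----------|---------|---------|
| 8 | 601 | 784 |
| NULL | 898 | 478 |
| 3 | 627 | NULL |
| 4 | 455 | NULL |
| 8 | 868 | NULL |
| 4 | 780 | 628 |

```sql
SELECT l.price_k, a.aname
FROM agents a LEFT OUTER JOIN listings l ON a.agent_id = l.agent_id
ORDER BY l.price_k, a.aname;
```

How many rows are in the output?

9

LEFT JOIN keeps every row from `agents`; unmatched rows get NULL for `listings`'s columns.
Matching on a.agent_id = l.agent_id. A NULL in a compared column never satisfies the condition.
Matched pairs: 2; unmatched a rows kept: 7.
Total: 2 matched + 7 padded = 9 rows.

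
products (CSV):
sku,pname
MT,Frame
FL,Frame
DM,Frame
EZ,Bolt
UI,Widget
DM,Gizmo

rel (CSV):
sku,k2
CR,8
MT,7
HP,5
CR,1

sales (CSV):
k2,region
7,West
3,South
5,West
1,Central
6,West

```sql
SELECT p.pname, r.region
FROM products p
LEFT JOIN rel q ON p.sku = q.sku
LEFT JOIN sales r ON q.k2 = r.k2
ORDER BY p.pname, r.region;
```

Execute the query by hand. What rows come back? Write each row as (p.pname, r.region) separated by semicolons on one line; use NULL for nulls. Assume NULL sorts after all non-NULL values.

(Bolt, NULL); (Frame, West); (Frame, NULL); (Frame, NULL); (Gizmo, NULL); (Widget, NULL)

Evaluate left to right. First `products p LEFT JOIN rel q` on sku: 6 row(s).
Then LEFT JOIN `sales r` on k2: each of those 6 rows is kept; rows whose q.k2 has no match in r get NULL for r's columns.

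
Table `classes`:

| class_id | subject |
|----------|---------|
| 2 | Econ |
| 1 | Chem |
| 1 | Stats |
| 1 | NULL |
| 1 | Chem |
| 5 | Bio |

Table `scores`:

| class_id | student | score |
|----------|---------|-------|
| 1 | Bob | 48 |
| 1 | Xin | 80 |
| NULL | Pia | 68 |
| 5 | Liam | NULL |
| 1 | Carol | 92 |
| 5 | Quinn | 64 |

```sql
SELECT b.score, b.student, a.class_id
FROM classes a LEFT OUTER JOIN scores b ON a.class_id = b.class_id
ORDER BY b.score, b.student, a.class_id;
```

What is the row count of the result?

LEFT JOIN keeps every row from `classes`; unmatched rows get NULL for `scores`'s columns.
Matching on a.class_id = b.class_id. A NULL in a compared column never satisfies the condition.
- a[0] class_id=2 → no match; kept with NULLs on the b side.
- a[1] class_id=1 → 3 match(es) in b → 3 row(s).
- a[2] class_id=1 → 3 match(es) in b → 3 row(s).
- a[3] class_id=1 → 3 match(es) in b → 3 row(s).
- a[4] class_id=1 → 3 match(es) in b → 3 row(s).
- a[5] class_id=5 → 2 match(es) in b → 2 row(s).
Total: 14 matched + 1 padded = 15 rows.

15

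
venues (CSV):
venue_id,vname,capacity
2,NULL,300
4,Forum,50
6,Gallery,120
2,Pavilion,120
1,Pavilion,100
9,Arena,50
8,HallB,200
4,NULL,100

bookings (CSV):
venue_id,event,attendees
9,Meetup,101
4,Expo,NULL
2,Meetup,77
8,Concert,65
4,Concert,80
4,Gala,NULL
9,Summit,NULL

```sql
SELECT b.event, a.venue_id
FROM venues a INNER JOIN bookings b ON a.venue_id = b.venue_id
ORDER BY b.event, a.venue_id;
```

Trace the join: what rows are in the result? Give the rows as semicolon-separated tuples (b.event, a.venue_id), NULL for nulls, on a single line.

(Concert, 4); (Concert, 4); (Concert, 8); (Expo, 4); (Expo, 4); (Gala, 4); (Gala, 4); (Meetup, 2); (Meetup, 2); (Meetup, 9); (Summit, 9)

INNER JOIN keeps only pairs where the ON condition holds.
Matching on a.venue_id = b.venue_id.
- a (venue_id=2) pairs with 1 row(s) of b.
- a (venue_id=4) pairs with 3 row(s) of b.
- a (venue_id=6) has no partner → excluded.
- a (venue_id=2) pairs with 1 row(s) of b.
- a (venue_id=1) has no partner → excluded.
- a (venue_id=9) pairs with 2 row(s) of b.
- a (venue_id=8) pairs with 1 row(s) of b.
- a (venue_id=4) pairs with 3 row(s) of b.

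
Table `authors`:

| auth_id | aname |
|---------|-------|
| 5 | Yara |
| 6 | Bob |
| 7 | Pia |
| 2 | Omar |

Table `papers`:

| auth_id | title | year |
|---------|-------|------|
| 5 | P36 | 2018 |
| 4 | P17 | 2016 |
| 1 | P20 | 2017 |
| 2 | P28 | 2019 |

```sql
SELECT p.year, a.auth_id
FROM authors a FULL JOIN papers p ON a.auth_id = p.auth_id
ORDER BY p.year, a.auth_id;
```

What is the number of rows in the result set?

6

FULL OUTER JOIN keeps every row from both sides; unmatched rows get NULL for the other side's columns.
Matching on a.auth_id = p.auth_id.
Matched pairs: 2; unmatched a rows kept: 2; unmatched p rows kept: 2.
Total: 2 matched + 4 padded = 6 rows.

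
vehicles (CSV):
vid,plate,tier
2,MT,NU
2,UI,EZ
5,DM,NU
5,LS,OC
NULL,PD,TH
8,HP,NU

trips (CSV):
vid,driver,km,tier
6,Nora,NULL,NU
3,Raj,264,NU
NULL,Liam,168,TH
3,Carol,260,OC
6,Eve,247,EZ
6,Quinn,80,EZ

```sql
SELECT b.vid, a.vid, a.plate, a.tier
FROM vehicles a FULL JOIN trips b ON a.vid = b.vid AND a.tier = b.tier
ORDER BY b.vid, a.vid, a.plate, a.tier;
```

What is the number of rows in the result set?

12

FULL OUTER JOIN keeps every row from both sides; unmatched rows get NULL for the other side's columns.
Matching on a.vid = b.vid AND a.tier = b.tier. A NULL in a compared column never satisfies the condition.
- a[0] vid=2, tier=NU → no match; kept with NULLs on the b side.
- a[1] vid=2, tier=EZ → no match; kept with NULLs on the b side.
- a[2] vid=5, tier=NU → no match; kept with NULLs on the b side.
- a[3] vid=5, tier=OC → no match; kept with NULLs on the b side.
- a[4] vid=NULL, tier=TH → no match; kept with NULLs on the b side.
- a[5] vid=8, tier=NU → no match; kept with NULLs on the b side.
- 6 b row(s) had no a match → kept, a columns NULL.
Total: 0 matched + 12 padded = 12 rows.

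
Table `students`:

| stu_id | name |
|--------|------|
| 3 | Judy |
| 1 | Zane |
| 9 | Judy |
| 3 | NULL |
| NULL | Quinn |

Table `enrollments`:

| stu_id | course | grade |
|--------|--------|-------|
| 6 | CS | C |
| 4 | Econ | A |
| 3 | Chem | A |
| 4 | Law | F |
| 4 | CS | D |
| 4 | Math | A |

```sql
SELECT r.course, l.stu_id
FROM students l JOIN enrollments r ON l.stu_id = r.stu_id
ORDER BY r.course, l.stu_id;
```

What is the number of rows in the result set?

INNER JOIN keeps only pairs where the ON condition holds.
Matching on l.stu_id = r.stu_id. A NULL in a compared column never satisfies the condition.
Matched pairs: 2.
Total: 2 rows.

2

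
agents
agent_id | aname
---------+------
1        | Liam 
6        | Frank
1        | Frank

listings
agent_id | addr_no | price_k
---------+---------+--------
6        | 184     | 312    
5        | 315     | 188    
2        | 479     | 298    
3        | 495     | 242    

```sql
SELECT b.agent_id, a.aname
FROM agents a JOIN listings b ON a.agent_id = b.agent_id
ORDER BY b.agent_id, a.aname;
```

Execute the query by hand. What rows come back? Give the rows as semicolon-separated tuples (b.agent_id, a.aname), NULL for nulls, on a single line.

(6, Frank)

INNER JOIN keeps only pairs where the ON condition holds.
Matching on a.agent_id = b.agent_id.
- agent_id=1: no matching b row, dropped.
- agent_id=6: 1 matching b row(s), so 1 row(s) emitted.
- agent_id=1: no matching b row, dropped.
After projecting and ordering:
b.agent_id | a.aname
6 | Frank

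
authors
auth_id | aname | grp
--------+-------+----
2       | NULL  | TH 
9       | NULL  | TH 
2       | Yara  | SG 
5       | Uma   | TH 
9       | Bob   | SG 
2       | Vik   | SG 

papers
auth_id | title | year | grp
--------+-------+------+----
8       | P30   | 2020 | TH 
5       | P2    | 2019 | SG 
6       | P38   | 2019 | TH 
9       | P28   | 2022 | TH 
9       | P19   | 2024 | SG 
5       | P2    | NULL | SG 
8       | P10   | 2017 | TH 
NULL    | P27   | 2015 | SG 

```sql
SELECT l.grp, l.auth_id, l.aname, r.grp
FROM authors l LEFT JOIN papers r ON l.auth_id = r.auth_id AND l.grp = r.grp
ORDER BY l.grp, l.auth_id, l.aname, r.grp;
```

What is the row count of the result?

6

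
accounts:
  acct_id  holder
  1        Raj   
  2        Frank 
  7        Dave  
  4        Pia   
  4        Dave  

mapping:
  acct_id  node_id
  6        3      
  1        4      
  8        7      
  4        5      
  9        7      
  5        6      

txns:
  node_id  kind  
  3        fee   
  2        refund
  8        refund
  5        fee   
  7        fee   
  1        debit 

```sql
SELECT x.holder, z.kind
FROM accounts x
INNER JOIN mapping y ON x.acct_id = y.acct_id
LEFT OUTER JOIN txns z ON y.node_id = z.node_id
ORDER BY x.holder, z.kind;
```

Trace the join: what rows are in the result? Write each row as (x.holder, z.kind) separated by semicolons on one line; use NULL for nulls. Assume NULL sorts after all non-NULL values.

(Dave, fee); (Pia, fee); (Raj, NULL)

Joins associate left-to-right: accounts INNER JOIN mapping on acct_id gives 3 intermediate row(s).
Then LEFT JOIN `txns z` on node_id: each of those 3 rows is kept; rows whose y.node_id has no match in z get NULL for z's columns.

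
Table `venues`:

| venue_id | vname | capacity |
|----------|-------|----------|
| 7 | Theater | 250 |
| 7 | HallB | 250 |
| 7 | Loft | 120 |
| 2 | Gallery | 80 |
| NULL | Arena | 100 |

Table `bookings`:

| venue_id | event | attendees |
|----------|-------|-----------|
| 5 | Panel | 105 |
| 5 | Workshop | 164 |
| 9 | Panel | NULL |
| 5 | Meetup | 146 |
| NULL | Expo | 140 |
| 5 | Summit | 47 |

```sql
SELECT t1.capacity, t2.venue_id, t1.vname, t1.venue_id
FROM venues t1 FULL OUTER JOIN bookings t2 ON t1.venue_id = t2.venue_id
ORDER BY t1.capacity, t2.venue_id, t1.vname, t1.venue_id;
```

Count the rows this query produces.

11

FULL OUTER JOIN keeps every row from both sides; unmatched rows get NULL for the other side's columns.
Matching on t1.venue_id = t2.venue_id. A NULL in a compared column never satisfies the condition.
Matched pairs: 0; unmatched t1 rows kept: 5; unmatched t2 rows kept: 6.
Total: 0 matched + 11 padded = 11 rows.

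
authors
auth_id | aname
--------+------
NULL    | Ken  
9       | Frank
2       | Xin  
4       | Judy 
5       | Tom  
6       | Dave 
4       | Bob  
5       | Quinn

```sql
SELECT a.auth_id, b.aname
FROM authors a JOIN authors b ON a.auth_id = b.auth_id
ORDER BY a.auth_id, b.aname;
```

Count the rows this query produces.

11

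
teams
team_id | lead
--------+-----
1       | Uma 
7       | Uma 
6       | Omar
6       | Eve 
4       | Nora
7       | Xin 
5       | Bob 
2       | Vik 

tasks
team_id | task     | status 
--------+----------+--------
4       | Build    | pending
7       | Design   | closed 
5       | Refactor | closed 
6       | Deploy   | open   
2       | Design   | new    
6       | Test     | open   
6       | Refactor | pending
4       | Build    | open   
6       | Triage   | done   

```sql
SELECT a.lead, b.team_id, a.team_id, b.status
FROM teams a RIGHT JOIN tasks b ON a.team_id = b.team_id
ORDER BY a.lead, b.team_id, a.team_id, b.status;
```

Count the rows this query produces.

14

RIGHT JOIN keeps every row from `tasks`; unmatched rows get NULL for `teams`'s columns.
Matching on a.team_id = b.team_id.
Matched pairs: 14; unmatched b rows kept: 0.
Total: 14 rows.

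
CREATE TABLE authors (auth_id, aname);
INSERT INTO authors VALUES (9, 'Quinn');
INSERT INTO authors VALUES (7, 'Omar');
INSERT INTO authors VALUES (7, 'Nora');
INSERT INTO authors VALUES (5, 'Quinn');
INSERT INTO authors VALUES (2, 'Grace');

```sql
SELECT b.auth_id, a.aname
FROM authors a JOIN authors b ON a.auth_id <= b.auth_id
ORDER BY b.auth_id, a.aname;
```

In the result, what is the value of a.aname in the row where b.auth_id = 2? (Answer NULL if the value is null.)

INNER JOIN keeps only pairs where the ON condition holds.
Matching on a.auth_id <= b.auth_id.
- a[0] auth_id=9 → 1 match(es) in b → 1 row(s).
- a[1] auth_id=7 → 3 match(es) in b → 3 row(s).
- a[2] auth_id=7 → 3 match(es) in b → 3 row(s).
- a[3] auth_id=5 → 4 match(es) in b → 4 row(s).
- a[4] auth_id=2 → 5 match(es) in b → 5 row(s).

Grace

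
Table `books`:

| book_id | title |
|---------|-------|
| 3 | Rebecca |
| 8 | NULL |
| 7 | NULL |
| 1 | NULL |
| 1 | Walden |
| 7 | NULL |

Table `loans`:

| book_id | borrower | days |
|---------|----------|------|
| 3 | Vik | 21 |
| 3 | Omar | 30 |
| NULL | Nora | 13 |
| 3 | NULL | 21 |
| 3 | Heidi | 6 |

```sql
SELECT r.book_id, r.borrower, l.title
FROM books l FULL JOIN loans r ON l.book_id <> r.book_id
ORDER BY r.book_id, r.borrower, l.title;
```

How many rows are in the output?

22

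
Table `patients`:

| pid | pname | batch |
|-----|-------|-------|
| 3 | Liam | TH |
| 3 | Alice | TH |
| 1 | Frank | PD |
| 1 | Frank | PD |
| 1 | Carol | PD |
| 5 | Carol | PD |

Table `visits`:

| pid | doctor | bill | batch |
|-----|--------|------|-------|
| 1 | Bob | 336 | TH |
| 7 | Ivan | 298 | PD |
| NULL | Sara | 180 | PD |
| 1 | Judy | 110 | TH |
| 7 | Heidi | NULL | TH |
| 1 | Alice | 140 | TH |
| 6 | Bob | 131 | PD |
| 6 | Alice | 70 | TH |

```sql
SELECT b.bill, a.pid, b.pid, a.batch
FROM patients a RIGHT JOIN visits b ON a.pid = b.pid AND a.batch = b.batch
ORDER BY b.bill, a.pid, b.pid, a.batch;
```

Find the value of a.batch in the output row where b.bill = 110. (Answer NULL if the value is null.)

RIGHT JOIN keeps every row from `visits`; unmatched rows get NULL for `patients`'s columns.
Matching on a.pid = b.pid AND a.batch = b.batch. A NULL in a compared column never satisfies the condition.
- a (pid=3, batch=TH) has no partner in b.
- a (pid=3, batch=TH) has no partner in b.
- a (pid=1, batch=PD) has no partner in b.
- a (pid=1, batch=PD) has no partner in b.
- a (pid=1, batch=PD) has no partner in b.
- a (pid=5, batch=PD) has no partner in b.
- 8 b row(s) had no a match → kept, a columns NULL.

NULL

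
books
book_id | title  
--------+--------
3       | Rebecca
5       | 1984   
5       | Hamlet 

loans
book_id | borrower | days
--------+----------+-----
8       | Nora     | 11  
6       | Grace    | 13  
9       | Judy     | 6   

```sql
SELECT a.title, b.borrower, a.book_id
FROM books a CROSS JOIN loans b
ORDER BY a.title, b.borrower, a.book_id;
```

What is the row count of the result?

CROSS JOIN pairs every row of `books` with every row of `loans`: 3 × 3 = 9 rows.

9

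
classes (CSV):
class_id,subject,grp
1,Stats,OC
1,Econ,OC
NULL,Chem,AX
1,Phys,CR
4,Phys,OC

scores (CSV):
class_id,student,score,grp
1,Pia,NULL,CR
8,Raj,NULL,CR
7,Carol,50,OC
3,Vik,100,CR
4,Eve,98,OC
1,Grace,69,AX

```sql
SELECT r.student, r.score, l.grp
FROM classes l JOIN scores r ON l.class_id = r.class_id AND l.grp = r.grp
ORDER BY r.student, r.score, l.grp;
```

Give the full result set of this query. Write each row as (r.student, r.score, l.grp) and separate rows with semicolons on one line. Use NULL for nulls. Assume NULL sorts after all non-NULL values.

INNER JOIN keeps only pairs where the ON condition holds.
Matching on l.class_id = r.class_id AND l.grp = r.grp. A NULL in a compared column never satisfies the condition.
Matched pairs: 2.

(Eve, 98, OC); (Pia, NULL, CR)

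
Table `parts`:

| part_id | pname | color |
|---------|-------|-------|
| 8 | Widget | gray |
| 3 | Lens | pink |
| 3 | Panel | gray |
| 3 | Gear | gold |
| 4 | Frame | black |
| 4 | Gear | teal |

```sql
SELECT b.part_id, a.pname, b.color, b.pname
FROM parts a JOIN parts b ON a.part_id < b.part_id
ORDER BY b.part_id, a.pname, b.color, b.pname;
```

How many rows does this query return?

INNER JOIN keeps only pairs where the ON condition holds.
Matching on a.part_id < b.part_id.
- a[0] part_id=8 → no match; dropped.
- a[1] part_id=3 → 3 match(es) in b → 3 row(s).
- a[2] part_id=3 → 3 match(es) in b → 3 row(s).
- a[3] part_id=3 → 3 match(es) in b → 3 row(s).
- a[4] part_id=4 → 1 match(es) in b → 1 row(s).
- a[5] part_id=4 → 1 match(es) in b → 1 row(s).
Total: 11 rows.

11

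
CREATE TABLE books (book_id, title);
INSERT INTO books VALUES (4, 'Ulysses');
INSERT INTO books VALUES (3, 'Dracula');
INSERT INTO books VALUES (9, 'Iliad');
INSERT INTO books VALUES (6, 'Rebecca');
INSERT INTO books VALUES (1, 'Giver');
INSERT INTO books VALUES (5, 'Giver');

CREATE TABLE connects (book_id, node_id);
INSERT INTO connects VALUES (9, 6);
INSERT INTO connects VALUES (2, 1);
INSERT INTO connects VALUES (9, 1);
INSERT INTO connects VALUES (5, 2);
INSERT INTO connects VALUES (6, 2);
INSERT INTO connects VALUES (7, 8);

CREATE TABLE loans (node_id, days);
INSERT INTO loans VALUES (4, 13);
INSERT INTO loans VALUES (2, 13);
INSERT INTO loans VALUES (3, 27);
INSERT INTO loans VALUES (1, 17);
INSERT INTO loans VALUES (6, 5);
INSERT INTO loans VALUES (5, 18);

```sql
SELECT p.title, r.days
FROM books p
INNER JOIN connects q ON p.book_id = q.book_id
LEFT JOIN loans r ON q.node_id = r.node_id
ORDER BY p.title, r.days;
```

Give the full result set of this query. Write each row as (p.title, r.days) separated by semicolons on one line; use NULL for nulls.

Joins associate left-to-right: books INNER JOIN connects on book_id gives 4 intermediate row(s).
Then LEFT JOIN `loans r` on node_id: each of those 4 rows is kept; rows whose q.node_id has no match in r get NULL for r's columns.

(Giver, 13); (Iliad, 5); (Iliad, 17); (Rebecca, 13)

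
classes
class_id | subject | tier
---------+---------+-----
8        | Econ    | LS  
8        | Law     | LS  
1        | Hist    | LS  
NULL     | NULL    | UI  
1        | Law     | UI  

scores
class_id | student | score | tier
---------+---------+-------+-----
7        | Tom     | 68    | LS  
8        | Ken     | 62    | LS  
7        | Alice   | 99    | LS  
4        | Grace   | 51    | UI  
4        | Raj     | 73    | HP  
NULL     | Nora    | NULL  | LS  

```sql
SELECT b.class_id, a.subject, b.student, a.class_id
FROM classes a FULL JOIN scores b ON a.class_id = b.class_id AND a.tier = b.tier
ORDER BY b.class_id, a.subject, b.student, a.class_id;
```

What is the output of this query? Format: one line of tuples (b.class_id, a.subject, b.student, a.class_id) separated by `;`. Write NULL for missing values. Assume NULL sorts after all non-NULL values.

FULL OUTER JOIN keeps every row from both sides; unmatched rows get NULL for the other side's columns.
Matching on a.class_id = b.class_id AND a.tier = b.tier. A NULL in a compared column never satisfies the condition.
- class_id=8, tier=LS: 1 matching b row(s), so 1 row(s) emitted.
- class_id=8, tier=LS: 1 matching b row(s), so 1 row(s) emitted.
- class_id=1, tier=LS: no b row matches, row kept with b columns NULL.
- class_id=NULL, tier=UI: no b row matches, row kept with b columns NULL.
- class_id=1, tier=UI: no b row matches, row kept with b columns NULL.
- plus 5 unmatched b row(s), each kept with NULL a columns.
After projecting and ordering:
b.class_id | a.subject | b.student | a.class_id
4 | NULL | Grace | NULL
4 | NULL | Raj | NULL
7 | NULL | Alice | NULL
7 | NULL | Tom | NULL
8 | Econ | Ken | 8
8 | Law | Ken | 8
NULL | Hist | NULL | 1
NULL | Law | NULL | 1
NULL | NULL | Nora | NULL
NULL | NULL | NULL | NULL

(4, NULL, Grace, NULL); (4, NULL, Raj, NULL); (7, NULL, Alice, NULL); (7, NULL, Tom, NULL); (8, Econ, Ken, 8); (8, Law, Ken, 8); (NULL, Hist, NULL, 1); (NULL, Law, NULL, 1); (NULL, NULL, Nora, NULL); (NULL, NULL, NULL, NULL)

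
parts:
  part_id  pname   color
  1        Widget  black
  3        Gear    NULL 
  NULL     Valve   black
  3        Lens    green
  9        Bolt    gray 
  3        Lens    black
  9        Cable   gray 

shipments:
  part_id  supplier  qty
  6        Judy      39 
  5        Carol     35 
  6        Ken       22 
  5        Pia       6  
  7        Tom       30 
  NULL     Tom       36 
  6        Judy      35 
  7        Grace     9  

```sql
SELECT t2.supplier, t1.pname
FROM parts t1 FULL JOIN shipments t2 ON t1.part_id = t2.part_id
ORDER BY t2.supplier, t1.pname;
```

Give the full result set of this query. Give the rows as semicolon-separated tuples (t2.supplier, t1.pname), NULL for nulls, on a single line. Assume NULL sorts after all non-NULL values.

(Carol, NULL); (Grace, NULL); (Judy, NULL); (Judy, NULL); (Ken, NULL); (Pia, NULL); (Tom, NULL); (Tom, NULL); (NULL, Bolt); (NULL, Cable); (NULL, Gear); (NULL, Lens); (NULL, Lens); (NULL, Valve); (NULL, Widget)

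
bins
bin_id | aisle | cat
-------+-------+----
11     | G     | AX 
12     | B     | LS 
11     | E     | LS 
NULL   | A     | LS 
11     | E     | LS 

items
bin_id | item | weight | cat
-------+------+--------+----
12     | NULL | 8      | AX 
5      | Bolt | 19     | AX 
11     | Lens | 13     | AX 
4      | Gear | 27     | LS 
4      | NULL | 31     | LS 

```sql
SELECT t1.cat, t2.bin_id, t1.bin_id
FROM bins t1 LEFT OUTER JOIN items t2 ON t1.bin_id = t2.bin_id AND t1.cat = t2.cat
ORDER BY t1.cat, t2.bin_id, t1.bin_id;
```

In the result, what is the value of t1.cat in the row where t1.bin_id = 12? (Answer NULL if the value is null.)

LEFT JOIN keeps every row from `bins`; unmatched rows get NULL for `items`'s columns.
Matching on t1.bin_id = t2.bin_id AND t1.cat = t2.cat. A NULL in a compared column never satisfies the condition.
Matched pairs: 1; unmatched t1 rows kept: 4.

LS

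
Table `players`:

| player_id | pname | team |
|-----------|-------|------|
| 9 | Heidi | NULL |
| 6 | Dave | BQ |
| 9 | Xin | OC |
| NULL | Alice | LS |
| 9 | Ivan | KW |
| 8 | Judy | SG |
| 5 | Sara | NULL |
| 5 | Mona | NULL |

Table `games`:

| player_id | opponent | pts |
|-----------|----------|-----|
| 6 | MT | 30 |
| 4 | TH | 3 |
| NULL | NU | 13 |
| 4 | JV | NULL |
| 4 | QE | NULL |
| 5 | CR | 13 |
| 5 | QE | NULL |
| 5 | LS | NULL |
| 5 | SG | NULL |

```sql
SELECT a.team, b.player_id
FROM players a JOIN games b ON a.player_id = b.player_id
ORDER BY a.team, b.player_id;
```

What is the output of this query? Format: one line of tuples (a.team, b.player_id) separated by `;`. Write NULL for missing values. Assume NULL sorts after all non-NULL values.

INNER JOIN keeps only pairs where the ON condition holds.
Matching on a.player_id = b.player_id. A NULL in a compared column never satisfies the condition.
- a[0] player_id=9 → no match; dropped.
- a[1] player_id=6 → 1 match(es) in b → 1 row(s).
- a[2] player_id=9 → no match; dropped.
- a[3] player_id=NULL → no match; dropped.
- a[4] player_id=9 → no match; dropped.
- a[5] player_id=8 → no match; dropped.
- a[6] player_id=5 → 4 match(es) in b → 4 row(s).
- a[7] player_id=5 → 4 match(es) in b → 4 row(s).
After projecting and ordering:
a.team | b.player_id
BQ | 6
NULL | 5
NULL | 5
NULL | 5
NULL | 5
NULL | 5
NULL | 5
NULL | 5
NULL | 5

(BQ, 6); (NULL, 5); (NULL, 5); (NULL, 5); (NULL, 5); (NULL, 5); (NULL, 5); (NULL, 5); (NULL, 5)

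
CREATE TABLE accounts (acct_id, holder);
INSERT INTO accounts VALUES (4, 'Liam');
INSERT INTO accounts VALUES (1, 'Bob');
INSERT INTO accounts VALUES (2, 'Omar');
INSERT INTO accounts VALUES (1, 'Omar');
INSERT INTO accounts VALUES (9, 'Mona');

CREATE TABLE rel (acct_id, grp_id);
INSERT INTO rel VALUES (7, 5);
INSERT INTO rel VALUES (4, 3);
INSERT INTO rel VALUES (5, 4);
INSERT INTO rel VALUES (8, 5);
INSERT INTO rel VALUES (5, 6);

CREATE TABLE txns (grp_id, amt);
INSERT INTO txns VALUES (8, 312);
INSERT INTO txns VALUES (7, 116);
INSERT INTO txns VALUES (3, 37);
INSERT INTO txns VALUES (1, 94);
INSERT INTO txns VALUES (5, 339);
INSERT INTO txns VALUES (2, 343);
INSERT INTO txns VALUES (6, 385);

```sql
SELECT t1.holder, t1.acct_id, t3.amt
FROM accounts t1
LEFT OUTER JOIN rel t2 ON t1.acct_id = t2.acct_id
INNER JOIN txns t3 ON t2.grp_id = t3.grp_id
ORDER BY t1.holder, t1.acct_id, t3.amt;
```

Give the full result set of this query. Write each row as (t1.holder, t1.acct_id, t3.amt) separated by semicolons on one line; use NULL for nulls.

(Liam, 4, 37)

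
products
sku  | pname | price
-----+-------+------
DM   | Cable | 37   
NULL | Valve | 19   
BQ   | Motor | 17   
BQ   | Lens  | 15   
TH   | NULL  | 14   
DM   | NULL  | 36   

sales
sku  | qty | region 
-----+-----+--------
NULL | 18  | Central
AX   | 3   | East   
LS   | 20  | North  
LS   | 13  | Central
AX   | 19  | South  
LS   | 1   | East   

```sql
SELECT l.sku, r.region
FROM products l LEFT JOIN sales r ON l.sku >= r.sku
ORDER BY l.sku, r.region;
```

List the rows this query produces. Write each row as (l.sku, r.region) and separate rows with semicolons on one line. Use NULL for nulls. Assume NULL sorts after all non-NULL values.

(BQ, East); (BQ, East); (BQ, South); (BQ, South); (DM, East); (DM, East); (DM, South); (DM, South); (TH, Central); (TH, East); (TH, East); (TH, North); (TH, South); (NULL, NULL)

LEFT JOIN keeps every row from `products`; unmatched rows get NULL for `sales`'s columns.
Matching on l.sku >= r.sku. A NULL in a compared column never satisfies the condition.
Matched pairs: 13; unmatched l rows kept: 1.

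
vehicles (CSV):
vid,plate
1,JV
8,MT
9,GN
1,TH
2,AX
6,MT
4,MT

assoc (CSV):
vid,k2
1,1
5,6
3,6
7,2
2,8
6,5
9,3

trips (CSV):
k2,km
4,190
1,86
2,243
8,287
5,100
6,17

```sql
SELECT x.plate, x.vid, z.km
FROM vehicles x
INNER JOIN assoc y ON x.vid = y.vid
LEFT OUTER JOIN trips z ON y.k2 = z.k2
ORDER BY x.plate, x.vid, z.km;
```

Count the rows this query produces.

Step 1 — x INNER JOIN y on vid → 5 row(s).
Then LEFT JOIN `trips z` on k2: each of those 5 rows is kept; rows whose y.k2 has no match in z get NULL for z's columns.
Result: 5 row(s).

5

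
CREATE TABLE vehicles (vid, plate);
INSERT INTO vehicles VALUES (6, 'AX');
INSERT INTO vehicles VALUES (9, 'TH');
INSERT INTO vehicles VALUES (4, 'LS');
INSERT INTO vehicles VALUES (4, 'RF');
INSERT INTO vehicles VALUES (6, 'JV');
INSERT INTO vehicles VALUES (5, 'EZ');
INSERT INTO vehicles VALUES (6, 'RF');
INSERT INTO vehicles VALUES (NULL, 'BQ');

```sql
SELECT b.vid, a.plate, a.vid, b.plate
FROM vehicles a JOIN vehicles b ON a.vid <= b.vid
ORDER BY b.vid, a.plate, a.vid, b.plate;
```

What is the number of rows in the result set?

32

INNER JOIN keeps only pairs where the ON condition holds.
Matching on a.vid <= b.vid. A NULL in a compared column never satisfies the condition.
- a (vid=6) pairs with 4 row(s) of b.
- a (vid=9) pairs with 1 row(s) of b.
- a (vid=4) pairs with 7 row(s) of b.
- a (vid=4) pairs with 7 row(s) of b.
- a (vid=6) pairs with 4 row(s) of b.
- a (vid=5) pairs with 5 row(s) of b.
- a (vid=6) pairs with 4 row(s) of b.
- a (vid=NULL) has no partner → excluded.
Total: 32 rows.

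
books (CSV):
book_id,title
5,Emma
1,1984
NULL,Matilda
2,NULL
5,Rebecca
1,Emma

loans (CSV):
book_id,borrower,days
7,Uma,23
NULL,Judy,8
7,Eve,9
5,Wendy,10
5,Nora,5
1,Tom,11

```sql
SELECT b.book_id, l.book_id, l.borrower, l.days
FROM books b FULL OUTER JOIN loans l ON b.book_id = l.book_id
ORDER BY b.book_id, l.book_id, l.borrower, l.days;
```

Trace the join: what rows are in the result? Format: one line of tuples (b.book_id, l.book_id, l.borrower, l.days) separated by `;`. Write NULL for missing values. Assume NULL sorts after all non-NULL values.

(1, 1, Tom, 11); (1, 1, Tom, 11); (2, NULL, NULL, NULL); (5, 5, Nora, 5); (5, 5, Nora, 5); (5, 5, Wendy, 10); (5, 5, Wendy, 10); (NULL, 7, Eve, 9); (NULL, 7, Uma, 23); (NULL, NULL, Judy, 8); (NULL, NULL, NULL, NULL)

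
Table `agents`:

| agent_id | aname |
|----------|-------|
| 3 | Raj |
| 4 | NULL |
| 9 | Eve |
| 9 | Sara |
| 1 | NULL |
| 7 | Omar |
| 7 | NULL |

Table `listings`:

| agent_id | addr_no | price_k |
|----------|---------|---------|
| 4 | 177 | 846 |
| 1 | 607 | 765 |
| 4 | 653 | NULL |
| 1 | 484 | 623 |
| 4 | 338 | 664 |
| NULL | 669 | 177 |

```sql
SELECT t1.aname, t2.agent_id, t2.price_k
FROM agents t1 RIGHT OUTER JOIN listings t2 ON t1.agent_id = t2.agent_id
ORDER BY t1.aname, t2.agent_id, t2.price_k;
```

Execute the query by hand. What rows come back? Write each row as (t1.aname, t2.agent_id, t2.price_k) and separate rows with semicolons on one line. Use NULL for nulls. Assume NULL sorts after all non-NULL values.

(NULL, 1, 623); (NULL, 1, 765); (NULL, 4, 664); (NULL, 4, 846); (NULL, 4, NULL); (NULL, NULL, 177)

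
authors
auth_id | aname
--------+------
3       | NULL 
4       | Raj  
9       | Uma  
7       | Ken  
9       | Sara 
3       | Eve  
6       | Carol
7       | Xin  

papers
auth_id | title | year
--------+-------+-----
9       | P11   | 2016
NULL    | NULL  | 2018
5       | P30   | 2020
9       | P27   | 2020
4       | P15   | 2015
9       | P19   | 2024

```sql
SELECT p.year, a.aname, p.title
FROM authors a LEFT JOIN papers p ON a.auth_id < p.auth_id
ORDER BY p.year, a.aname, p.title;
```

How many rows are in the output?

25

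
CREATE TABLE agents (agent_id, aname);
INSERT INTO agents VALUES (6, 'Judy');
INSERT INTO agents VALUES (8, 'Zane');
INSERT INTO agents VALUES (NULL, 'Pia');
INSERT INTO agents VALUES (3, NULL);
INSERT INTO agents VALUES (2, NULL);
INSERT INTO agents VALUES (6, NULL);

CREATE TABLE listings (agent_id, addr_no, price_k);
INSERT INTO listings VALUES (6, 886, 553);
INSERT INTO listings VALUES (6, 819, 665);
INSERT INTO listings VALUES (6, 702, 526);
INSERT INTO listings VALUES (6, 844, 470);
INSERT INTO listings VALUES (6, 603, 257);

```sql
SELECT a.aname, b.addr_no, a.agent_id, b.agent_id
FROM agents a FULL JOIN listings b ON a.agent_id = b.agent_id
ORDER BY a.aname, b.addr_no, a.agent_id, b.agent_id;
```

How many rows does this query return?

14

FULL OUTER JOIN keeps every row from both sides; unmatched rows get NULL for the other side's columns.
Matching on a.agent_id = b.agent_id. A NULL in a compared column never satisfies the condition.
Matched pairs: 10; unmatched a rows kept: 4; unmatched b rows kept: 0.
Total: 10 matched + 4 padded = 14 rows.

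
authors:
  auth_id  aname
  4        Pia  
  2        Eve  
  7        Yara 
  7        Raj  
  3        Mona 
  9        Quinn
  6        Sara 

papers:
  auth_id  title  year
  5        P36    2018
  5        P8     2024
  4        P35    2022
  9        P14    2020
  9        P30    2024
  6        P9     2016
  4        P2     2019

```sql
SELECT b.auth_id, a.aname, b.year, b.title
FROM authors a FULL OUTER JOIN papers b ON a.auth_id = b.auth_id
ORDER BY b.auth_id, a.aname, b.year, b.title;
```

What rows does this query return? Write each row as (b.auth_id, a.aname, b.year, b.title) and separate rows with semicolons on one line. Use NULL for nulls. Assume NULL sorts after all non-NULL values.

(4, Pia, 2019, P2); (4, Pia, 2022, P35); (5, NULL, 2018, P36); (5, NULL, 2024, P8); (6, Sara, 2016, P9); (9, Quinn, 2020, P14); (9, Quinn, 2024, P30); (NULL, Eve, NULL, NULL); (NULL, Mona, NULL, NULL); (NULL, Raj, NULL, NULL); (NULL, Yara, NULL, NULL)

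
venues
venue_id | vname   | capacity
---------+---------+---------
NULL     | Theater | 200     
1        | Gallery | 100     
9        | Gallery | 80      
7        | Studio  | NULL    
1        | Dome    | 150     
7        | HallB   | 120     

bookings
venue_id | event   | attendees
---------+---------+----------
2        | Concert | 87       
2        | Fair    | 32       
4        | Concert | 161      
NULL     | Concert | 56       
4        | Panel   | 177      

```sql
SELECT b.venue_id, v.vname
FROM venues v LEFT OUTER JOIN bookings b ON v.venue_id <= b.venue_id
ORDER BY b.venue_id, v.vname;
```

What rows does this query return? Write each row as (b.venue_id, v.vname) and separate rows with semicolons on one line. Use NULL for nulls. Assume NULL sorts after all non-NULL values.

LEFT JOIN keeps every row from `venues`; unmatched rows get NULL for `bookings`'s columns.
Matching on v.venue_id <= b.venue_id. A NULL in a compared column never satisfies the condition.
- v[0] venue_id=NULL → no match; kept with NULLs on the b side.
- v[1] venue_id=1 → 4 match(es) in b → 4 row(s).
- v[2] venue_id=9 → no match; kept with NULLs on the b side.
- v[3] venue_id=7 → no match; kept with NULLs on the b side.
- v[4] venue_id=1 → 4 match(es) in b → 4 row(s).
- v[5] venue_id=7 → no match; kept with NULLs on the b side.

(2, Dome); (2, Dome); (2, Gallery); (2, Gallery); (4, Dome); (4, Dome); (4, Gallery); (4, Gallery); (NULL, Gallery); (NULL, HallB); (NULL, Studio); (NULL, Theater)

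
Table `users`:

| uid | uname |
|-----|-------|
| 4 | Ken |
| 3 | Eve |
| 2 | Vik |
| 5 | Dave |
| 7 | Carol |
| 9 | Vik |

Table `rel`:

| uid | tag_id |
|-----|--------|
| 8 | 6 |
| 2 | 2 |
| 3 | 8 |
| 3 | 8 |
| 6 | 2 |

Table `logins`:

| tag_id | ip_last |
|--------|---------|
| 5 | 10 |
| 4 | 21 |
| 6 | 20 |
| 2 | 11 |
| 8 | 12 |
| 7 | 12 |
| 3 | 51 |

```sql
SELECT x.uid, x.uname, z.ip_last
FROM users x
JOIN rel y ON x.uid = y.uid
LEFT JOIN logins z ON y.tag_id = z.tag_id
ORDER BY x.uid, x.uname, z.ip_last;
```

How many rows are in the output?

Joins associate left-to-right: users INNER JOIN rel on uid gives 3 intermediate row(s).
Then LEFT JOIN `logins z` on tag_id: each of those 3 rows is kept; rows whose y.tag_id has no match in z get NULL for z's columns.
Result: 3 row(s).

3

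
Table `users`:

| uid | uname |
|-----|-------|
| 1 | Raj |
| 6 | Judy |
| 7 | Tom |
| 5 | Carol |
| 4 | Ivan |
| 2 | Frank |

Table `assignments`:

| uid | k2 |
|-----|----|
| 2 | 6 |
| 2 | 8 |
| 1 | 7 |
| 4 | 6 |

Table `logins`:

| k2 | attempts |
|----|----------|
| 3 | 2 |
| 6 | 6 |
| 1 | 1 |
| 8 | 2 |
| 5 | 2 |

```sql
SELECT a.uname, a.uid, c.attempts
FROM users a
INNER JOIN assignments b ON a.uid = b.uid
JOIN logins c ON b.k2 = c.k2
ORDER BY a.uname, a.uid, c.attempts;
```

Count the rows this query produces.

3

Joins associate left-to-right: users INNER JOIN assignments on uid gives 4 intermediate row(s).
Then INNER JOIN `logins c` on k2: keep only rows whose b.k2 appears in c.
Result: 3 row(s).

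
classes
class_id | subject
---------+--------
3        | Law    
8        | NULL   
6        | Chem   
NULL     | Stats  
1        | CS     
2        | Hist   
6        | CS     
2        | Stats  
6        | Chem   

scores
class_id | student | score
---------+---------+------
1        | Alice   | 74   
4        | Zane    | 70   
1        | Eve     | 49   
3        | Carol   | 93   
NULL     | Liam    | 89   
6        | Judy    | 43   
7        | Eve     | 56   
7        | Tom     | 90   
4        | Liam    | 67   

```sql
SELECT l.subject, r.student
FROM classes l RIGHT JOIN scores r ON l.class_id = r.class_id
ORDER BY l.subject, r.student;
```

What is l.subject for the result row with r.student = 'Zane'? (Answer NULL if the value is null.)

RIGHT JOIN keeps every row from `scores`; unmatched rows get NULL for `classes`'s columns.
Matching on l.class_id = r.class_id. A NULL in a compared column never satisfies the condition.
- l row (class_id=3): matches 1 r row(s) → 1 output row(s).
- l row (class_id=8): no match.
- l row (class_id=6): matches 1 r row(s) → 1 output row(s).
- l row (class_id=NULL): no match.
- l row (class_id=1): matches 2 r row(s) → 2 output row(s).
- l row (class_id=2): no match.
- l row (class_id=6): matches 1 r row(s) → 1 output row(s).
- l row (class_id=2): no match.
- l row (class_id=6): matches 1 r row(s) → 1 output row(s).
- 5 r row(s) had no l match → kept, l columns NULL.

NULL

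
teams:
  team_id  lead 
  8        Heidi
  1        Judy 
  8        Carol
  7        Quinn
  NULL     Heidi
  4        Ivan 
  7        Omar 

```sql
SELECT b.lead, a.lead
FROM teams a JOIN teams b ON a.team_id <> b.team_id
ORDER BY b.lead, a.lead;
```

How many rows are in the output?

INNER JOIN keeps only pairs where the ON condition holds.
Matching on a.team_id <> b.team_id. A NULL in a compared column never satisfies the condition.
Matched pairs: 26.
Total: 26 rows.

26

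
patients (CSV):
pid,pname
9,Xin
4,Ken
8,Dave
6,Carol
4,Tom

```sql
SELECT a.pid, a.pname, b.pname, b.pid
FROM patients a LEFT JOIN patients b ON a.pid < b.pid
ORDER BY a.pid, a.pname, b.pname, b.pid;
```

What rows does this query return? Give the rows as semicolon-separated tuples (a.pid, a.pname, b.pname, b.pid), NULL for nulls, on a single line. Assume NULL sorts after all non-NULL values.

(4, Ken, Carol, 6); (4, Ken, Dave, 8); (4, Ken, Xin, 9); (4, Tom, Carol, 6); (4, Tom, Dave, 8); (4, Tom, Xin, 9); (6, Carol, Dave, 8); (6, Carol, Xin, 9); (8, Dave, Xin, 9); (9, Xin, NULL, NULL)

LEFT JOIN keeps every row from `patients a`; unmatched rows get NULL for `patients b`'s columns.
Matching on a.pid < b.pid.
Matched pairs: 9; unmatched a rows kept: 1.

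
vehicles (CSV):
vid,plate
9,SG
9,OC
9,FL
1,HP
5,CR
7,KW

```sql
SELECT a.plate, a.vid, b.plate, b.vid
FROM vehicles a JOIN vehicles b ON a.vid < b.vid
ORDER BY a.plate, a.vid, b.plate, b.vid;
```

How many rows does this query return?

12

INNER JOIN keeps only pairs where the ON condition holds.
Matching on a.vid < b.vid.
- a (vid=9) has no partner → excluded.
- a (vid=9) has no partner → excluded.
- a (vid=9) has no partner → excluded.
- a (vid=1) pairs with 5 row(s) of b.
- a (vid=5) pairs with 4 row(s) of b.
- a (vid=7) pairs with 3 row(s) of b.
Total: 12 rows.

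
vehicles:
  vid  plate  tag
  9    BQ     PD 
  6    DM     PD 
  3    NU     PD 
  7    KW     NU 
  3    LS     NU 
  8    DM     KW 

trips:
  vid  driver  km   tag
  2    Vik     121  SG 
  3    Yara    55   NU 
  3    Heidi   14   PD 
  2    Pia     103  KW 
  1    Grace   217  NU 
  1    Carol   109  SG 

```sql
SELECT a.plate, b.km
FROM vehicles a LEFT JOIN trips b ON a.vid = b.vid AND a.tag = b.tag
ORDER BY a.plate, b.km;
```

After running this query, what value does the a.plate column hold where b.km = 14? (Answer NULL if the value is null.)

NU

LEFT JOIN keeps every row from `vehicles`; unmatched rows get NULL for `trips`'s columns.
Matching on a.vid = b.vid AND a.tag = b.tag.
Matched pairs: 2; unmatched a rows kept: 4.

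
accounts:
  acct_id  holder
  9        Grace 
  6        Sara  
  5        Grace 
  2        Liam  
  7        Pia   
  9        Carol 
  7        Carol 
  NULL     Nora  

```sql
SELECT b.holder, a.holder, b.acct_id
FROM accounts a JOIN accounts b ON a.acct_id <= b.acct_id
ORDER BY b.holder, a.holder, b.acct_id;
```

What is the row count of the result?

30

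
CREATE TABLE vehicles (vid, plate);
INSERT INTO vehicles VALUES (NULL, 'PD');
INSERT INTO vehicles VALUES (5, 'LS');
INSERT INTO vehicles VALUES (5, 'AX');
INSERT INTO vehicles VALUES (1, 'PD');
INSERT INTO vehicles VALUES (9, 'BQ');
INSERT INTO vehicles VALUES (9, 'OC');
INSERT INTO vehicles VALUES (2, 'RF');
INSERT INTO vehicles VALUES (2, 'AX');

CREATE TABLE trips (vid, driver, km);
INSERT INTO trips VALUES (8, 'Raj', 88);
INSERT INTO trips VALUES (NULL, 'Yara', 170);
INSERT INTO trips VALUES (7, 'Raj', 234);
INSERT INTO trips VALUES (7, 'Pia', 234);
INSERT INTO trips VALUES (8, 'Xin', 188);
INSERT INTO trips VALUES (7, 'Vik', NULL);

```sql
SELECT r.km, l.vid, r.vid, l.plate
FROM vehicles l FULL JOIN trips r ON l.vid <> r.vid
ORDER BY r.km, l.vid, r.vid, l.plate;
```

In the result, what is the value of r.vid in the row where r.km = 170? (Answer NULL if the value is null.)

NULL

FULL OUTER JOIN keeps every row from both sides; unmatched rows get NULL for the other side's columns.
Matching on l.vid <> r.vid. A NULL in a compared column never satisfies the condition.
Matched pairs: 35; unmatched l rows kept: 1; unmatched r rows kept: 1.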